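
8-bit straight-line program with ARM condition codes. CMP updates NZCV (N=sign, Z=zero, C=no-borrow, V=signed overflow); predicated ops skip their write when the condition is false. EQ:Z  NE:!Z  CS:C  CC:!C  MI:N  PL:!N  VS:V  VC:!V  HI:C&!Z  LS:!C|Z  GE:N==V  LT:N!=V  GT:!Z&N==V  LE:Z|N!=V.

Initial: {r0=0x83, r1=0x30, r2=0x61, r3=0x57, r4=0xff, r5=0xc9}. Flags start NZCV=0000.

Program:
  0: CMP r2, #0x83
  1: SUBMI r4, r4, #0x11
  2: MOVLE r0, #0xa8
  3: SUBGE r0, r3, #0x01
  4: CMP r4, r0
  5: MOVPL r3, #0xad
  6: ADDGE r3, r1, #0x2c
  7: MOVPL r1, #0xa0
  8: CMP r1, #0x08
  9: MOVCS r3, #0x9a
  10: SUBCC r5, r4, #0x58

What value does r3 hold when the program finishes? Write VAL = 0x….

0: ✓ CMP  NZCV=1001
1: ✓ SUBMI  r4←0xee
2: · MOVLE
3: ✓ SUBGE  r0←0x56
4: ✓ CMP  NZCV=1010
5: · MOVPL
6: · ADDGE
7: · MOVPL
8: ✓ CMP  NZCV=0010
9: ✓ MOVCS  r3←0x9a
10: · SUBCC

VAL = 0x9a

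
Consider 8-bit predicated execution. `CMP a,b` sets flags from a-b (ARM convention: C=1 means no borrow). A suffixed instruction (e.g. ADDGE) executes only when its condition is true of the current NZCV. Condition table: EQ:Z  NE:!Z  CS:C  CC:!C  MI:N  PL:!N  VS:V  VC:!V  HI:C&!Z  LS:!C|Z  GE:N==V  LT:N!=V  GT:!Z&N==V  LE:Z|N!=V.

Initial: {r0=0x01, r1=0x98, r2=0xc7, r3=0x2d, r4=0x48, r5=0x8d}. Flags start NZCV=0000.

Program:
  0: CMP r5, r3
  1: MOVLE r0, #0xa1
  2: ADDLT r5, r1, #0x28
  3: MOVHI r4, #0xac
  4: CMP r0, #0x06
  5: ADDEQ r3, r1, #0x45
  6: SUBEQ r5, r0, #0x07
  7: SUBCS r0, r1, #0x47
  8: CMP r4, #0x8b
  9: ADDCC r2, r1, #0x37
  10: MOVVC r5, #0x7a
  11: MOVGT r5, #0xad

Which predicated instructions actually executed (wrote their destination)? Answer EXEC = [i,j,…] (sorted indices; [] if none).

EXEC = [1,2,3,7,10,11]

[0] flags=0011 → (cmp)
[1] flags=0011 LE?T → r0=0xa1
[2] flags=0011 LT?T → r5=0xc0
[3] flags=0011 HI?T → r4=0xac
[4] flags=1010 → (cmp)
[5] flags=1010 EQ?F → skip
[6] flags=1010 EQ?F → skip
[7] flags=1010 CS?T → r0=0x51
[8] flags=0010 → (cmp)
[9] flags=0010 CC?F → skip
[10] flags=0010 VC?T → r5=0x7a
[11] flags=0010 GT?T → r5=0xad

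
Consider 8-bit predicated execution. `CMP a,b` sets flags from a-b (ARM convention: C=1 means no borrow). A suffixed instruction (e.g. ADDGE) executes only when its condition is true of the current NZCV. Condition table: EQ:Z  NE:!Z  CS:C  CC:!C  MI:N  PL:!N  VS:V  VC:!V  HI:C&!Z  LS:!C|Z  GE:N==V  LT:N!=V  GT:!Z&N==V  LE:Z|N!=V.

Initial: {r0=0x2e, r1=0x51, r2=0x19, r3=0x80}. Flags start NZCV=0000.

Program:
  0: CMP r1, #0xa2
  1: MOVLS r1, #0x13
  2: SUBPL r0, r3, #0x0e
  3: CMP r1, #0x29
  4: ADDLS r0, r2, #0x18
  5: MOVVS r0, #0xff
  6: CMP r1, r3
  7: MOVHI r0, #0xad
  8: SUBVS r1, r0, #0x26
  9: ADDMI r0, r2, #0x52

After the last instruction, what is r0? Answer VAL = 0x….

0: ✓ CMP  NZCV=1001
1: ✓ MOVLS  r1←0x13
2: · SUBPL
3: ✓ CMP  NZCV=1000
4: ✓ ADDLS  r0←0x31
5: · MOVVS
6: ✓ CMP  NZCV=1001
7: · MOVHI
8: ✓ SUBVS  r1←0x0b
9: ✓ ADDMI  r0←0x6b

VAL = 0x6b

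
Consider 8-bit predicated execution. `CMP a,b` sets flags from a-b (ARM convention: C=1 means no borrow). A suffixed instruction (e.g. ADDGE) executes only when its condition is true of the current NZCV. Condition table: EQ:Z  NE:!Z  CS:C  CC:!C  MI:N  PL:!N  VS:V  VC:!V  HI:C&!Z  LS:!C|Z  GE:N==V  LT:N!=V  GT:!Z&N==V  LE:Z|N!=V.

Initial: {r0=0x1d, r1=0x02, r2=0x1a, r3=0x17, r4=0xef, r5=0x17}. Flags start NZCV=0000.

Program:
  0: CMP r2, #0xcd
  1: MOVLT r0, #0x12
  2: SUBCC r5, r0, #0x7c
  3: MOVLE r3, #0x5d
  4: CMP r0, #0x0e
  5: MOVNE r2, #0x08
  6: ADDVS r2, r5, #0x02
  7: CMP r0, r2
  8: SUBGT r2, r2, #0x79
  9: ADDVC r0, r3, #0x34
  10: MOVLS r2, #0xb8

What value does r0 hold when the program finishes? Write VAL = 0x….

VAL = 0x4b

[0] flags=0000 → (cmp)
[1] flags=0000 LT?F → skip
[2] flags=0000 CC?T → r5=0xa1
[3] flags=0000 LE?F → skip
[4] flags=0010 → (cmp)
[5] flags=0010 NE?T → r2=0x08
[6] flags=0010 VS?F → skip
[7] flags=0010 → (cmp)
[8] flags=0010 GT?T → r2=0x8f
[9] flags=0010 VC?T → r0=0x4b
[10] flags=0010 LS?F → skip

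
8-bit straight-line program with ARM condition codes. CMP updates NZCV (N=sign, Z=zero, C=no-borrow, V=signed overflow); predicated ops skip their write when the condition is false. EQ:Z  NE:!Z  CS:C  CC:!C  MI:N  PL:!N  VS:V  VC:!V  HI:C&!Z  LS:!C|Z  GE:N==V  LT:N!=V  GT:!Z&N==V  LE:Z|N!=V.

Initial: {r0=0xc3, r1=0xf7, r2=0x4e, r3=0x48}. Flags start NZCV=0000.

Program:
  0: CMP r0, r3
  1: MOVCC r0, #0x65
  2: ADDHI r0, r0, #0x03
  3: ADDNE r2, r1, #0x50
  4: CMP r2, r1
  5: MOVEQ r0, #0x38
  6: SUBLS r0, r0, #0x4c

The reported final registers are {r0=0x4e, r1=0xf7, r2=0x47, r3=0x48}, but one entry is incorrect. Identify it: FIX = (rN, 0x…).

FIX = (r0, 0x7a)

[0] flags=0011 → (cmp)
[1] flags=0011 CC?F → skip
[2] flags=0011 HI?T → r0=0xc6
[3] flags=0011 NE?T → r2=0x47
[4] flags=0000 → (cmp)
[5] flags=0000 EQ?F → skip
[6] flags=0000 LS?T → r0=0x7a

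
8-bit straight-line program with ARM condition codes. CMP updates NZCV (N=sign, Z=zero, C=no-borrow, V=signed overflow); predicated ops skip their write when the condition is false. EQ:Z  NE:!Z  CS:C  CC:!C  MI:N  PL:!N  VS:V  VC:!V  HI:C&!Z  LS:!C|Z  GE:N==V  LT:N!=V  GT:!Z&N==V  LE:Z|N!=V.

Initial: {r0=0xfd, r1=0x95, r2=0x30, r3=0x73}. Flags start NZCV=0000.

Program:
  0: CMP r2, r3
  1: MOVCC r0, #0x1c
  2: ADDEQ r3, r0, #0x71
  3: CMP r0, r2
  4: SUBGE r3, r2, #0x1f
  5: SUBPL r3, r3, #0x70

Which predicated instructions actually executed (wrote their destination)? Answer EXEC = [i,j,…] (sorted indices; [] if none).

EXEC = [1]

[0] flags=1000 → (cmp)
[1] flags=1000 CC?T → r0=0x1c
[2] flags=1000 EQ?F → skip
[3] flags=1000 → (cmp)
[4] flags=1000 GE?F → skip
[5] flags=1000 PL?F → skip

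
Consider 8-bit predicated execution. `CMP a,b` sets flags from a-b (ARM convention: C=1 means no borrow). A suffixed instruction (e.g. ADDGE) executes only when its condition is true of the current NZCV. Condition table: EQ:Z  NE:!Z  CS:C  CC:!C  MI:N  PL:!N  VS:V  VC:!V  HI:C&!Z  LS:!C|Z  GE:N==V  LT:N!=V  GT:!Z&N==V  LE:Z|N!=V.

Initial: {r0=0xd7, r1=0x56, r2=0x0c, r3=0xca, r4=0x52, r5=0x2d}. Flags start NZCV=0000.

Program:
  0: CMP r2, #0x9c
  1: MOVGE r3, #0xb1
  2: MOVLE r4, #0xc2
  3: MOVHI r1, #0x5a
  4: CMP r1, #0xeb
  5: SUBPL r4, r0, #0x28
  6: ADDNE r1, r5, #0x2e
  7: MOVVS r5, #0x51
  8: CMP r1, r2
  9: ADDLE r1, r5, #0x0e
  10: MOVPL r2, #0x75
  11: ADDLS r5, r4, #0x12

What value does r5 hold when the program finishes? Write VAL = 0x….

VAL = 0x2d

[0] flags=0000 → (cmp)
[1] flags=0000 GE?T → r3=0xb1
[2] flags=0000 LE?F → skip
[3] flags=0000 HI?F → skip
[4] flags=0000 → (cmp)
[5] flags=0000 PL?T → r4=0xaf
[6] flags=0000 NE?T → r1=0x5b
[7] flags=0000 VS?F → skip
[8] flags=0010 → (cmp)
[9] flags=0010 LE?F → skip
[10] flags=0010 PL?T → r2=0x75
[11] flags=0010 LS?F → skip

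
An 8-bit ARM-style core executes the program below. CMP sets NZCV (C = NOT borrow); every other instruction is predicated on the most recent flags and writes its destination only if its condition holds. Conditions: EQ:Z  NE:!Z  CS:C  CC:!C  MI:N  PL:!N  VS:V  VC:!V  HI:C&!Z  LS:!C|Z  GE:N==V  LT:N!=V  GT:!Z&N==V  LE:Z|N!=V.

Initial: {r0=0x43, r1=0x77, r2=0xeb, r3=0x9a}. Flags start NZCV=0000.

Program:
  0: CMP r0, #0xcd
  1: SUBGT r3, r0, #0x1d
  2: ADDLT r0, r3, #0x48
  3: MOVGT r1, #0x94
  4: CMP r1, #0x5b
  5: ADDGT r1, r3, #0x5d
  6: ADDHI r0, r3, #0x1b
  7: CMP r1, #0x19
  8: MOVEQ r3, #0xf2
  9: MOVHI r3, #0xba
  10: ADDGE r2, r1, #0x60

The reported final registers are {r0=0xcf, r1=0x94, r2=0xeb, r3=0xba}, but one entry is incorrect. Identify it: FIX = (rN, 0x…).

FIX = (r0, 0x41)

[0] flags=0000 → (cmp)
[1] flags=0000 GT?T → r3=0x26
[2] flags=0000 LT?F → skip
[3] flags=0000 GT?T → r1=0x94
[4] flags=0011 → (cmp)
[5] flags=0011 GT?F → skip
[6] flags=0011 HI?T → r0=0x41
[7] flags=0011 → (cmp)
[8] flags=0011 EQ?F → skip
[9] flags=0011 HI?T → r3=0xba
[10] flags=0011 GE?F → skip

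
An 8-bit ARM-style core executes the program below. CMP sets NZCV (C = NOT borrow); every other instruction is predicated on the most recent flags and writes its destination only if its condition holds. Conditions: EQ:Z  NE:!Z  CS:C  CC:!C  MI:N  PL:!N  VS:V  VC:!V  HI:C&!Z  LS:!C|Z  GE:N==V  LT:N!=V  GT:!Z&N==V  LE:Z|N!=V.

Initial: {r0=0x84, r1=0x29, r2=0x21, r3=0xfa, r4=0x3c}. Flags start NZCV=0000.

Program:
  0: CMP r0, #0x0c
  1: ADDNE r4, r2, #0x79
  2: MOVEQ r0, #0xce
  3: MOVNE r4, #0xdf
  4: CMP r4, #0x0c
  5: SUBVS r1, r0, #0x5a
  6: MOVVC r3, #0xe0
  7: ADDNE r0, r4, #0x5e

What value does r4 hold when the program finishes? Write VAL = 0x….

VAL = 0xdf

0: ✓ CMP  NZCV=0011
1: ✓ ADDNE  r4←0x9a
2: · MOVEQ
3: ✓ MOVNE  r4←0xdf
4: ✓ CMP  NZCV=1010
5: · SUBVS
6: ✓ MOVVC  r3←0xe0
7: ✓ ADDNE  r0←0x3d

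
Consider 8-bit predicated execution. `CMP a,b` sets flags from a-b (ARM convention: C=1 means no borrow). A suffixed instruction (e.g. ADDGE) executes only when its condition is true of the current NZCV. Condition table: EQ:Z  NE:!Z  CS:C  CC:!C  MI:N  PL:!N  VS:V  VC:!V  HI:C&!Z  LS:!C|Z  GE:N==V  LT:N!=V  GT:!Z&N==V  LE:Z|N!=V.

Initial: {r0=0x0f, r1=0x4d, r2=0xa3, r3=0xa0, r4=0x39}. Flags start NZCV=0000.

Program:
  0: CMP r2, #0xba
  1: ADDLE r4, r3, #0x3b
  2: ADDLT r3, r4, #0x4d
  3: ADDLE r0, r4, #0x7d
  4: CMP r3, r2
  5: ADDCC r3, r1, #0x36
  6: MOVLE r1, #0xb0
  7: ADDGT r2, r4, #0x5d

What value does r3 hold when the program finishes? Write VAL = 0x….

0: ✓ CMP  NZCV=1000
1: ✓ ADDLE  r4←0xdb
2: ✓ ADDLT  r3←0x28
3: ✓ ADDLE  r0←0x58
4: ✓ CMP  NZCV=1001
5: ✓ ADDCC  r3←0x83
6: · MOVLE
7: ✓ ADDGT  r2←0x38

VAL = 0x83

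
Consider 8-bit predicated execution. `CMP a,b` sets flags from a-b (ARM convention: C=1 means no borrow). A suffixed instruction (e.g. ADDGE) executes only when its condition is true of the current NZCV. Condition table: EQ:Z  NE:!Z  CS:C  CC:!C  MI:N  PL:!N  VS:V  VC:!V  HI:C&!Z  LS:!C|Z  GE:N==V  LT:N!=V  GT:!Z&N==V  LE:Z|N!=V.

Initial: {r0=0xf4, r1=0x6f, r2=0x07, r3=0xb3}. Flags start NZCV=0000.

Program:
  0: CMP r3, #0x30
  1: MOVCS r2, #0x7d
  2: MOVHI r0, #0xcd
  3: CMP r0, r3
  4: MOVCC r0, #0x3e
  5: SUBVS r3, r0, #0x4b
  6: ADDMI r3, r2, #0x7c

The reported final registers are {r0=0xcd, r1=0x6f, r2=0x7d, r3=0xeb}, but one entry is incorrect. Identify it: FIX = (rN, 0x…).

0: ✓ CMP  NZCV=1010
1: ✓ MOVCS  r2←0x7d
2: ✓ MOVHI  r0←0xcd
3: ✓ CMP  NZCV=0010
4: · MOVCC
5: · SUBVS
6: · ADDMI

FIX = (r3, 0xb3)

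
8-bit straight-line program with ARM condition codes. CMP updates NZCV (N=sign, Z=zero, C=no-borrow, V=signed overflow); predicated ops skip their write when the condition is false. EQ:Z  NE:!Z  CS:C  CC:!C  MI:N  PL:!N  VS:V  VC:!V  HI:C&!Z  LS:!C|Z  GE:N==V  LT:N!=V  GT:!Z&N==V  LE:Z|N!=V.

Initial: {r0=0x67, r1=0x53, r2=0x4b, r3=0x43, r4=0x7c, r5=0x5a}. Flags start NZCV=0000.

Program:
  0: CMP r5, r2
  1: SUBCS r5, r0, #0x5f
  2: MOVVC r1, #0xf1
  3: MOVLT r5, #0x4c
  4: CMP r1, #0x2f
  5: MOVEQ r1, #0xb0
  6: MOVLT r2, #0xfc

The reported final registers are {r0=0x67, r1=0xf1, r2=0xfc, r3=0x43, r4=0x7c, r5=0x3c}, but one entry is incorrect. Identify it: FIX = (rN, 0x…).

0: ✓ CMP  NZCV=0010
1: ✓ SUBCS  r5←0x08
2: ✓ MOVVC  r1←0xf1
3: · MOVLT
4: ✓ CMP  NZCV=1010
5: · MOVEQ
6: ✓ MOVLT  r2←0xfc

FIX = (r5, 0x08)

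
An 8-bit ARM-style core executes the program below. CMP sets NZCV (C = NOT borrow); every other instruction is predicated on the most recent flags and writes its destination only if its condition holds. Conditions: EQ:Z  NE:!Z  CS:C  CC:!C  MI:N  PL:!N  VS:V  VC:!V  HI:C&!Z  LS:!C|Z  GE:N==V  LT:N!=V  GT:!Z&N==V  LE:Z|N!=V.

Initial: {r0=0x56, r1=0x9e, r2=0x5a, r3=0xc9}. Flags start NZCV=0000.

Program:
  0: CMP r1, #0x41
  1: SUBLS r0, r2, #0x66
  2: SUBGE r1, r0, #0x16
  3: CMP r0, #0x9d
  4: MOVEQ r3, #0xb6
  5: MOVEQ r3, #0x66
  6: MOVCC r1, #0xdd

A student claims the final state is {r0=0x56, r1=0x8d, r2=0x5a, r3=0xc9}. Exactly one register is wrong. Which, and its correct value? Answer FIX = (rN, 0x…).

FIX = (r1, 0xdd)

0: ✓ CMP  NZCV=0011
1: · SUBLS
2: · SUBGE
3: ✓ CMP  NZCV=1001
4: · MOVEQ
5: · MOVEQ
6: ✓ MOVCC  r1←0xdd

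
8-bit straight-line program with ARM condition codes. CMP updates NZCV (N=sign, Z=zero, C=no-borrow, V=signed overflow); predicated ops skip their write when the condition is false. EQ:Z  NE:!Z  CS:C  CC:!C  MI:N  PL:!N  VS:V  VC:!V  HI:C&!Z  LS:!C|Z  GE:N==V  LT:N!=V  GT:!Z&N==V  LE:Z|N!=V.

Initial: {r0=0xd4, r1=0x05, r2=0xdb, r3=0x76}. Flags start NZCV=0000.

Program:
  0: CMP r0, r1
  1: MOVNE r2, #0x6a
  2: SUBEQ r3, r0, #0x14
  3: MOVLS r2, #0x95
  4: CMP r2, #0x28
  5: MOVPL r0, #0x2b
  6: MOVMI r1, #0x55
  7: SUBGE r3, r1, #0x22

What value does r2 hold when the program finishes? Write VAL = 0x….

0: ✓ CMP  NZCV=1010
1: ✓ MOVNE  r2←0x6a
2: · SUBEQ
3: · MOVLS
4: ✓ CMP  NZCV=0010
5: ✓ MOVPL  r0←0x2b
6: · MOVMI
7: ✓ SUBGE  r3←0xe3

VAL = 0x6a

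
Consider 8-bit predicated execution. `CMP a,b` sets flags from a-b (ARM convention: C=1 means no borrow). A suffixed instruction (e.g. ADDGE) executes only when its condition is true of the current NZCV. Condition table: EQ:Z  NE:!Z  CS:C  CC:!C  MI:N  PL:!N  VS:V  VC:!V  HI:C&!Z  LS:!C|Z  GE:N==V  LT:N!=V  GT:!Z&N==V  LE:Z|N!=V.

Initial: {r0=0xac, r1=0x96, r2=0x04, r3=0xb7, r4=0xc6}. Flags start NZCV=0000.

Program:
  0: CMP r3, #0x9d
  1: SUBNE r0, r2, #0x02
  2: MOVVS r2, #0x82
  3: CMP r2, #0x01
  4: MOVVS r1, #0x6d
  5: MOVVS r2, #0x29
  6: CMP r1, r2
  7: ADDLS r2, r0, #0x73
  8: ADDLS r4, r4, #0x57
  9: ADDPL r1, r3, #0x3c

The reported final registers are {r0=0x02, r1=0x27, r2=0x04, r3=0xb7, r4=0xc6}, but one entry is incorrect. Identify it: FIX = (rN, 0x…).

0: ✓ CMP  NZCV=0010
1: ✓ SUBNE  r0←0x02
2: · MOVVS
3: ✓ CMP  NZCV=0010
4: · MOVVS
5: · MOVVS
6: ✓ CMP  NZCV=1010
7: · ADDLS
8: · ADDLS
9: · ADDPL

FIX = (r1, 0x96)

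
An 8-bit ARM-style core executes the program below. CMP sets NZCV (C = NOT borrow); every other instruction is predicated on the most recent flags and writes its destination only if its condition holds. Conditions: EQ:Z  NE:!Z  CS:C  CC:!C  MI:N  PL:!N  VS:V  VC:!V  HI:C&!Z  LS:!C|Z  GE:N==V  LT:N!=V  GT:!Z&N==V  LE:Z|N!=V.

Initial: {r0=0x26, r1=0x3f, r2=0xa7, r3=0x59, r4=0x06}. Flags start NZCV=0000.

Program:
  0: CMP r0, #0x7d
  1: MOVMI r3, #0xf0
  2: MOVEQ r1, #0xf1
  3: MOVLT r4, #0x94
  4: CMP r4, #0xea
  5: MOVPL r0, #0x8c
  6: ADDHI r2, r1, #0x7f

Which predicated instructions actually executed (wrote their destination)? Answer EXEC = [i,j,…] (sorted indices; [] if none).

0: ✓ CMP  NZCV=1000
1: ✓ MOVMI  r3←0xf0
2: · MOVEQ
3: ✓ MOVLT  r4←0x94
4: ✓ CMP  NZCV=1000
5: · MOVPL
6: · ADDHI

EXEC = [1,3]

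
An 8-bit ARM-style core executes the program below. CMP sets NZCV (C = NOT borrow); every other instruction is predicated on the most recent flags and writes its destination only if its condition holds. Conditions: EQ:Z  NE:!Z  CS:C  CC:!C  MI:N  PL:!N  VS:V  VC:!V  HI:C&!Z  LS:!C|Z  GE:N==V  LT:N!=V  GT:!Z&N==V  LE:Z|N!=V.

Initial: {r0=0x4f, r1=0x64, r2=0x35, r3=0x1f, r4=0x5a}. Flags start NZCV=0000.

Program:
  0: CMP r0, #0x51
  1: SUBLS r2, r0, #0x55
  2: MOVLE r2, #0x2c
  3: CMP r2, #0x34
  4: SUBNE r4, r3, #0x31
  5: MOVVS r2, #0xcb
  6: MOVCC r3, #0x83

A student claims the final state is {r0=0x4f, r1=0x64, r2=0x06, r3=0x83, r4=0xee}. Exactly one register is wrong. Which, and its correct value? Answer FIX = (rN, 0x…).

[0] flags=1000 → (cmp)
[1] flags=1000 LS?T → r2=0xfa
[2] flags=1000 LE?T → r2=0x2c
[3] flags=1000 → (cmp)
[4] flags=1000 NE?T → r4=0xee
[5] flags=1000 VS?F → skip
[6] flags=1000 CC?T → r3=0x83

FIX = (r2, 0x2c)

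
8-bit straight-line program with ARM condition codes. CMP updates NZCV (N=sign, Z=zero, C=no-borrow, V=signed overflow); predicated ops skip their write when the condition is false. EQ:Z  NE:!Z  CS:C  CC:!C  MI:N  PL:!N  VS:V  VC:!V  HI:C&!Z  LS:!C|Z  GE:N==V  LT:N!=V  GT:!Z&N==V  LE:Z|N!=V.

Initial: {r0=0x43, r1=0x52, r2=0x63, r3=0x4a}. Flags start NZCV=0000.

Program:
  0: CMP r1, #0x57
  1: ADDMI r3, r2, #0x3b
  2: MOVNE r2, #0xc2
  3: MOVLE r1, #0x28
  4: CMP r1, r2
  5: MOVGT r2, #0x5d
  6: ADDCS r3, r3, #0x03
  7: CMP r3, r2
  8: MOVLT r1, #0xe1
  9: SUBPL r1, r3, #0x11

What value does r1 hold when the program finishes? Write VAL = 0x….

[0] flags=1000 → (cmp)
[1] flags=1000 MI?T → r3=0x9e
[2] flags=1000 NE?T → r2=0xc2
[3] flags=1000 LE?T → r1=0x28
[4] flags=0000 → (cmp)
[5] flags=0000 GT?T → r2=0x5d
[6] flags=0000 CS?F → skip
[7] flags=0011 → (cmp)
[8] flags=0011 LT?T → r1=0xe1
[9] flags=0011 PL?T → r1=0x8d

VAL = 0x8d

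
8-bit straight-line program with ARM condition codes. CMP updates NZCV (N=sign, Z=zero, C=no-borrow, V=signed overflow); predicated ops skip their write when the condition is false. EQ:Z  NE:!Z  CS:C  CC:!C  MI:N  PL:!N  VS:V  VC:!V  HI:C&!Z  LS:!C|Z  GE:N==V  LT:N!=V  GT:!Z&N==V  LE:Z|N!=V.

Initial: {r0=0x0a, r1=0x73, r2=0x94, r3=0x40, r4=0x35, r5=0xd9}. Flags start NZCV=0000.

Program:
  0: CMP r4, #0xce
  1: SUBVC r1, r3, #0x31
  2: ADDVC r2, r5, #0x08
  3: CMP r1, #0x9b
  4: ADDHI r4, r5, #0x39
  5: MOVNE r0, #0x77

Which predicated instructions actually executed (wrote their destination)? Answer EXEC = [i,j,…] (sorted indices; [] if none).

[0] flags=0000 → (cmp)
[1] flags=0000 VC?T → r1=0x0f
[2] flags=0000 VC?T → r2=0xe1
[3] flags=0000 → (cmp)
[4] flags=0000 HI?F → skip
[5] flags=0000 NE?T → r0=0x77

EXEC = [1,2,5]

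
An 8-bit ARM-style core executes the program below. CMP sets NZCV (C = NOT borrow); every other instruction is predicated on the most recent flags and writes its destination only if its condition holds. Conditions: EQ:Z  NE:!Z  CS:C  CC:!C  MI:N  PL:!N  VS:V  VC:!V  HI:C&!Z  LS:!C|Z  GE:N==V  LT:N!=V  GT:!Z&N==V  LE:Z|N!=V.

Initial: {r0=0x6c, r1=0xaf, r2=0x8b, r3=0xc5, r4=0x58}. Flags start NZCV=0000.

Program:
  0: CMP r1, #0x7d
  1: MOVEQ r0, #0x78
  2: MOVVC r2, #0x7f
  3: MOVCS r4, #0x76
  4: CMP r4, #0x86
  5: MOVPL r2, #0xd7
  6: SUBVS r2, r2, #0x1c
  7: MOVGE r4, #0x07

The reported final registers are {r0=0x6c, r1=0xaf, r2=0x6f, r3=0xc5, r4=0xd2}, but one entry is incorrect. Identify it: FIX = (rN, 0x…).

[0] flags=0011 → (cmp)
[1] flags=0011 EQ?F → skip
[2] flags=0011 VC?F → skip
[3] flags=0011 CS?T → r4=0x76
[4] flags=1001 → (cmp)
[5] flags=1001 PL?F → skip
[6] flags=1001 VS?T → r2=0x6f
[7] flags=1001 GE?T → r4=0x07

FIX = (r4, 0x07)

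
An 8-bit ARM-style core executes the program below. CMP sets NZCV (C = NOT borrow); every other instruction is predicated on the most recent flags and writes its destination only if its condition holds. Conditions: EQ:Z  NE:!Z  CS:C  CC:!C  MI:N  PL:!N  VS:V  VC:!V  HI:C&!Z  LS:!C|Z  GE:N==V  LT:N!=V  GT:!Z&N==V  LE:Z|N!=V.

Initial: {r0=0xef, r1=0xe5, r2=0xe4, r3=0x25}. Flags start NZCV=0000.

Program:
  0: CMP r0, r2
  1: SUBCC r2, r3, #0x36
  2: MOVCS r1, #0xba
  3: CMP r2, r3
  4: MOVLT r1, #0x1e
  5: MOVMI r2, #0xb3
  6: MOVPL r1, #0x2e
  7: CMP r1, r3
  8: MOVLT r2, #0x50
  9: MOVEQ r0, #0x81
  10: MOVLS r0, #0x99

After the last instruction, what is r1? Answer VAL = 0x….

0: ✓ CMP  NZCV=0010
1: · SUBCC
2: ✓ MOVCS  r1←0xba
3: ✓ CMP  NZCV=1010
4: ✓ MOVLT  r1←0x1e
5: ✓ MOVMI  r2←0xb3
6: · MOVPL
7: ✓ CMP  NZCV=1000
8: ✓ MOVLT  r2←0x50
9: · MOVEQ
10: ✓ MOVLS  r0←0x99

VAL = 0x1e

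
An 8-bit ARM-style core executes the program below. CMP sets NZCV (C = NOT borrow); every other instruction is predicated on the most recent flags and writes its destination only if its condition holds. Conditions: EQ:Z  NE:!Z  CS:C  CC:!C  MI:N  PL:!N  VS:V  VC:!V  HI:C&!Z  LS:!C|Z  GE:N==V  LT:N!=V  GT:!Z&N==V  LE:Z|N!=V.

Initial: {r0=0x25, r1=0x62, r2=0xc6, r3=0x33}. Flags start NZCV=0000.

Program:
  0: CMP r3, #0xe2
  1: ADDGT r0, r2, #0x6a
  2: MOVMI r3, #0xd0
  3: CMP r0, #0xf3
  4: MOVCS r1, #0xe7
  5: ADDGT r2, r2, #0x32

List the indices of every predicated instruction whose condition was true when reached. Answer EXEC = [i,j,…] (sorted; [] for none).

[0] flags=0000 → (cmp)
[1] flags=0000 GT?T → r0=0x30
[2] flags=0000 MI?F → skip
[3] flags=0000 → (cmp)
[4] flags=0000 CS?F → skip
[5] flags=0000 GT?T → r2=0xf8

EXEC = [1,5]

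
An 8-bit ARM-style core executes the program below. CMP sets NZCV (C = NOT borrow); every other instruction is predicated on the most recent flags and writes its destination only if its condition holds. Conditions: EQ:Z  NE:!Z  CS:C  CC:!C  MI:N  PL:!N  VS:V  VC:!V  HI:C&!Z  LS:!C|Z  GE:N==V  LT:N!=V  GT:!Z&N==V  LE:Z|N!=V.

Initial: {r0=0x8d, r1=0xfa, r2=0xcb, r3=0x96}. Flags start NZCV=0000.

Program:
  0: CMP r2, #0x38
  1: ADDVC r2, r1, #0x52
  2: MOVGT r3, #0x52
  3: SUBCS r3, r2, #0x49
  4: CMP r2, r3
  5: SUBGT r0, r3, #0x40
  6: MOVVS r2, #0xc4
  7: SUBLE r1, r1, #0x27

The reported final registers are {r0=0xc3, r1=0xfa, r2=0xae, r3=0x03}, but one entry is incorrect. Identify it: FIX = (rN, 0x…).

[0] flags=1010 → (cmp)
[1] flags=1010 VC?T → r2=0x4c
[2] flags=1010 GT?F → skip
[3] flags=1010 CS?T → r3=0x03
[4] flags=0010 → (cmp)
[5] flags=0010 GT?T → r0=0xc3
[6] flags=0010 VS?F → skip
[7] flags=0010 LE?F → skip

FIX = (r2, 0x4c)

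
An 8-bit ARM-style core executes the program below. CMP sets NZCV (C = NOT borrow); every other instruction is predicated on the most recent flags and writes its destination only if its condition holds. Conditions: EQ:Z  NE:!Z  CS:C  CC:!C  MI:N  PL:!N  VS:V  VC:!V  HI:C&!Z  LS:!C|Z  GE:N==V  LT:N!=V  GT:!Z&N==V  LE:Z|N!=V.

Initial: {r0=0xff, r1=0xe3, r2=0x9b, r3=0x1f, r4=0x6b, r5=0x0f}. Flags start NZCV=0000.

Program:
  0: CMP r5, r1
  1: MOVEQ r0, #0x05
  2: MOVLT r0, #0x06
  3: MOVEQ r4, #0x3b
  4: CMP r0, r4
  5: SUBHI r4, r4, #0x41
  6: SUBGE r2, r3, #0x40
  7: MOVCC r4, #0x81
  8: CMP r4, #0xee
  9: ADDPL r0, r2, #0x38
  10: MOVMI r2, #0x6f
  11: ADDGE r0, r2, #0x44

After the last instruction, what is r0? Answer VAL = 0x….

VAL = 0xdf

[0] flags=0000 → (cmp)
[1] flags=0000 EQ?F → skip
[2] flags=0000 LT?F → skip
[3] flags=0000 EQ?F → skip
[4] flags=1010 → (cmp)
[5] flags=1010 HI?T → r4=0x2a
[6] flags=1010 GE?F → skip
[7] flags=1010 CC?F → skip
[8] flags=0000 → (cmp)
[9] flags=0000 PL?T → r0=0xd3
[10] flags=0000 MI?F → skip
[11] flags=0000 GE?T → r0=0xdf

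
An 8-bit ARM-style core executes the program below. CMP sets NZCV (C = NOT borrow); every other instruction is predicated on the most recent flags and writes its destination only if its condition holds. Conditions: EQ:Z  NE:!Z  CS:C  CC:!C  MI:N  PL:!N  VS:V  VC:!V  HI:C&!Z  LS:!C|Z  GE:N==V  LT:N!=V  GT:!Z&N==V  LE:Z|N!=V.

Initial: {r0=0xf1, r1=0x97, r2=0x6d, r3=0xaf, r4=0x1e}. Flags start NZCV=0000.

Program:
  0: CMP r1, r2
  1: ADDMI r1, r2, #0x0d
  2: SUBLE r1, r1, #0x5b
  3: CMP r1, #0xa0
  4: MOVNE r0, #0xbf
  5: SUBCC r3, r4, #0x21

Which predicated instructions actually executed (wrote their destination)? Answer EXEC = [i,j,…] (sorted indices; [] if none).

EXEC = [2,4,5]

0: ✓ CMP  NZCV=0011
1: · ADDMI
2: ✓ SUBLE  r1←0x3c
3: ✓ CMP  NZCV=1001
4: ✓ MOVNE  r0←0xbf
5: ✓ SUBCC  r3←0xfd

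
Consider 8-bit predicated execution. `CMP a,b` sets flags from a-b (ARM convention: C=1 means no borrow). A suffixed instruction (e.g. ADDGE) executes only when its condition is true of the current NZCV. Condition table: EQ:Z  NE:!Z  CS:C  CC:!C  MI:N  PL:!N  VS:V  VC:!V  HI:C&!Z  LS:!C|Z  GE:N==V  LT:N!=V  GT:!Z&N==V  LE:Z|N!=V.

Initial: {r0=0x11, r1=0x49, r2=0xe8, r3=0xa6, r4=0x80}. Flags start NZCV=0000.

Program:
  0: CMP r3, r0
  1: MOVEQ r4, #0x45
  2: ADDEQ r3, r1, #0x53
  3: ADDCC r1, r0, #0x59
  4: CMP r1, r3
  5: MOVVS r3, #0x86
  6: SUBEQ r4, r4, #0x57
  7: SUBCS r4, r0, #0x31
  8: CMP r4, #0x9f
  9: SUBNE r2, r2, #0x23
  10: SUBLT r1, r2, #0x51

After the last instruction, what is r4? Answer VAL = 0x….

VAL = 0x80

0: ✓ CMP  NZCV=1010
1: · MOVEQ
2: · ADDEQ
3: · ADDCC
4: ✓ CMP  NZCV=1001
5: ✓ MOVVS  r3←0x86
6: · SUBEQ
7: · SUBCS
8: ✓ CMP  NZCV=1000
9: ✓ SUBNE  r2←0xc5
10: ✓ SUBLT  r1←0x74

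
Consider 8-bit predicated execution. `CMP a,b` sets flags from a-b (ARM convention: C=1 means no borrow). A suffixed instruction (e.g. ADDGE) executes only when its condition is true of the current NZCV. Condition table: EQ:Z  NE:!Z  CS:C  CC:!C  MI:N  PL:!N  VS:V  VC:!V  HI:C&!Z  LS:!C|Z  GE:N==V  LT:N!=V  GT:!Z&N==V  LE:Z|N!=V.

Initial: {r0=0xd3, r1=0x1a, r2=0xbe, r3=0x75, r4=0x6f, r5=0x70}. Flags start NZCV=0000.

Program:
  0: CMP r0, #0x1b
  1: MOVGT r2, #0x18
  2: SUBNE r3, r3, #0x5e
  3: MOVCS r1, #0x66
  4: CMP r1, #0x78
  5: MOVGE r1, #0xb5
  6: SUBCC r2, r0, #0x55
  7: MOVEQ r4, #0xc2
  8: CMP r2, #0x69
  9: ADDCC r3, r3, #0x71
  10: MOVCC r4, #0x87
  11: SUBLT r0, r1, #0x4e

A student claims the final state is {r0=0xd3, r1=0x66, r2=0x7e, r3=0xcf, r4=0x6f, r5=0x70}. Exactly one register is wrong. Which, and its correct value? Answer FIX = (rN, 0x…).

0: ✓ CMP  NZCV=1010
1: · MOVGT
2: ✓ SUBNE  r3←0x17
3: ✓ MOVCS  r1←0x66
4: ✓ CMP  NZCV=1000
5: · MOVGE
6: ✓ SUBCC  r2←0x7e
7: · MOVEQ
8: ✓ CMP  NZCV=0010
9: · ADDCC
10: · MOVCC
11: · SUBLT

FIX = (r3, 0x17)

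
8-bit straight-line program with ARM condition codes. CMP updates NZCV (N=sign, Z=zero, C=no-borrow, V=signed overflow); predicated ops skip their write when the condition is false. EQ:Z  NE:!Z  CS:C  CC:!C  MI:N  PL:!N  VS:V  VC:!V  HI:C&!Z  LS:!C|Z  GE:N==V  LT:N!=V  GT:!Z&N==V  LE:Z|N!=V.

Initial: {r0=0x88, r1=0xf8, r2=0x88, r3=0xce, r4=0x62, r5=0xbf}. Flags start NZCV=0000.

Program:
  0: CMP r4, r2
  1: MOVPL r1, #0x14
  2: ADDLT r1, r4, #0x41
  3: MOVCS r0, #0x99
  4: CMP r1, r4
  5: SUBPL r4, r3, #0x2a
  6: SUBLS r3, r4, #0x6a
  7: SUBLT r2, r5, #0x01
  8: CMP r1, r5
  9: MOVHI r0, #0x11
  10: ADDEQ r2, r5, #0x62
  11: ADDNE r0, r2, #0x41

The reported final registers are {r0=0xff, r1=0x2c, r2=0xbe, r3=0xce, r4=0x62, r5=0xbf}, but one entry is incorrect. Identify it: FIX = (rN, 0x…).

0: ✓ CMP  NZCV=1001
1: · MOVPL
2: · ADDLT
3: · MOVCS
4: ✓ CMP  NZCV=1010
5: · SUBPL
6: · SUBLS
7: ✓ SUBLT  r2←0xbe
8: ✓ CMP  NZCV=0010
9: ✓ MOVHI  r0←0x11
10: · ADDEQ
11: ✓ ADDNE  r0←0xff

FIX = (r1, 0xf8)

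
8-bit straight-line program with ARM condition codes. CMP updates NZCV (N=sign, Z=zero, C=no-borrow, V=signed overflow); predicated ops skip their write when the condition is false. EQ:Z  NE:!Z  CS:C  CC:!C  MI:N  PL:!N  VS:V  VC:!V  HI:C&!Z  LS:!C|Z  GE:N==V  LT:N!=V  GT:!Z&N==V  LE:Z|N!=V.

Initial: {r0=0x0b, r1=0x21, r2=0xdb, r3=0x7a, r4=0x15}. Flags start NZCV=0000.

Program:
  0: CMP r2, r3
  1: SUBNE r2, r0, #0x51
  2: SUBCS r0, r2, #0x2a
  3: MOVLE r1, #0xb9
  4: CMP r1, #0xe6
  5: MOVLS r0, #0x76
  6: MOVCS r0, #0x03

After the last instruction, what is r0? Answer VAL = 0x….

VAL = 0x76

[0] flags=0011 → (cmp)
[1] flags=0011 NE?T → r2=0xba
[2] flags=0011 CS?T → r0=0x90
[3] flags=0011 LE?T → r1=0xb9
[4] flags=1000 → (cmp)
[5] flags=1000 LS?T → r0=0x76
[6] flags=1000 CS?F → skip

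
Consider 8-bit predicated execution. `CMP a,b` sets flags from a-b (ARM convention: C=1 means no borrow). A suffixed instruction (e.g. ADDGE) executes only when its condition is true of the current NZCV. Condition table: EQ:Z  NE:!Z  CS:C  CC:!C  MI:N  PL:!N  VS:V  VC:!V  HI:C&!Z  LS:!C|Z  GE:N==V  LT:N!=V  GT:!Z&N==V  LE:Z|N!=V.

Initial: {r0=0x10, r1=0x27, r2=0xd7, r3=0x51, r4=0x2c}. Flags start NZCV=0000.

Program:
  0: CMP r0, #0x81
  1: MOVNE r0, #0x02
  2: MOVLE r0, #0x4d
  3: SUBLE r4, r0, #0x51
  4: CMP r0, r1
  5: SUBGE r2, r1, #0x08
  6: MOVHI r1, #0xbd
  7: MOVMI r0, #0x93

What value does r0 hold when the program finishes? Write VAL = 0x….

0: ✓ CMP  NZCV=1001
1: ✓ MOVNE  r0←0x02
2: · MOVLE
3: · SUBLE
4: ✓ CMP  NZCV=1000
5: · SUBGE
6: · MOVHI
7: ✓ MOVMI  r0←0x93

VAL = 0x93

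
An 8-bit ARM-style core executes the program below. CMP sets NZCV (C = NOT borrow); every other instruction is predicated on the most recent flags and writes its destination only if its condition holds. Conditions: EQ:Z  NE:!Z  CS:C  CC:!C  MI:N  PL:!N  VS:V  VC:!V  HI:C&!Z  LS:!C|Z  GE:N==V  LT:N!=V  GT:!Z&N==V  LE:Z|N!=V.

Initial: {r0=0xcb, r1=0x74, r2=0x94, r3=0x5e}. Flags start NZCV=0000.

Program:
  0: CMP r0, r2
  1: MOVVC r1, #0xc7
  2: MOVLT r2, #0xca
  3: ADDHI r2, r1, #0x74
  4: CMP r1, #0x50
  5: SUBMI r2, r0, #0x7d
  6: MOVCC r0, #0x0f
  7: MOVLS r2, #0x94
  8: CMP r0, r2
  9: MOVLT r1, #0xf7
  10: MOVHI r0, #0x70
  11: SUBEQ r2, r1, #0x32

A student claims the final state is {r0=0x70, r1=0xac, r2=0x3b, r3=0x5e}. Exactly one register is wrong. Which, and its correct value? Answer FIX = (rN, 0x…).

[0] flags=0010 → (cmp)
[1] flags=0010 VC?T → r1=0xc7
[2] flags=0010 LT?F → skip
[3] flags=0010 HI?T → r2=0x3b
[4] flags=0011 → (cmp)
[5] flags=0011 MI?F → skip
[6] flags=0011 CC?F → skip
[7] flags=0011 LS?F → skip
[8] flags=1010 → (cmp)
[9] flags=1010 LT?T → r1=0xf7
[10] flags=1010 HI?T → r0=0x70
[11] flags=1010 EQ?F → skip

FIX = (r1, 0xf7)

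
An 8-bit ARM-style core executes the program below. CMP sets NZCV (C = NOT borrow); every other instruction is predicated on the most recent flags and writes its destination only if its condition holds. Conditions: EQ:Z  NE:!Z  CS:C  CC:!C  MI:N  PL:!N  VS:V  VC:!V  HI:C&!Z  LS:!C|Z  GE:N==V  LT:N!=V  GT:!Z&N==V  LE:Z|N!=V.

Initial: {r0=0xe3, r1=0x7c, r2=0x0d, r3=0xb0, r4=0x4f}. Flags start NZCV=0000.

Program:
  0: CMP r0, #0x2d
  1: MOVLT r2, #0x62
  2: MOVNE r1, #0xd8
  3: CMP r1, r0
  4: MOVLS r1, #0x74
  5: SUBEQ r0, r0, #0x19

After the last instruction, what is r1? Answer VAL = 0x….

[0] flags=1010 → (cmp)
[1] flags=1010 LT?T → r2=0x62
[2] flags=1010 NE?T → r1=0xd8
[3] flags=1000 → (cmp)
[4] flags=1000 LS?T → r1=0x74
[5] flags=1000 EQ?F → skip

VAL = 0x74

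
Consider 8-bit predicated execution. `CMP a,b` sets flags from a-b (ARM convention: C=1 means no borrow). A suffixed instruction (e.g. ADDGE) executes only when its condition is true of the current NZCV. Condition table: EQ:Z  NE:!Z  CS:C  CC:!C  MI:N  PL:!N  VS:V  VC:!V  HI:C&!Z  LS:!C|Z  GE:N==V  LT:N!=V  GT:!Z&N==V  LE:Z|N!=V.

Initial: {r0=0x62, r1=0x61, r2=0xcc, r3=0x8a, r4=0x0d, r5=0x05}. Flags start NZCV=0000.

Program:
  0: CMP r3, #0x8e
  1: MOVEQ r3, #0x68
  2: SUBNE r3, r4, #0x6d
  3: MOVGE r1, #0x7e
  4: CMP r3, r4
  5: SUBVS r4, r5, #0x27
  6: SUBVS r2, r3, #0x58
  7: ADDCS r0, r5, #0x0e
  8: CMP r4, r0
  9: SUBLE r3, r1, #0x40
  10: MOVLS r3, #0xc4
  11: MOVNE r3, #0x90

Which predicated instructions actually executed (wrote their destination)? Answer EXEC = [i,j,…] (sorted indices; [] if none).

EXEC = [2,7,9,10,11]

0: ✓ CMP  NZCV=1000
1: · MOVEQ
2: ✓ SUBNE  r3←0xa0
3: · MOVGE
4: ✓ CMP  NZCV=1010
5: · SUBVS
6: · SUBVS
7: ✓ ADDCS  r0←0x13
8: ✓ CMP  NZCV=1000
9: ✓ SUBLE  r3←0x21
10: ✓ MOVLS  r3←0xc4
11: ✓ MOVNE  r3←0x90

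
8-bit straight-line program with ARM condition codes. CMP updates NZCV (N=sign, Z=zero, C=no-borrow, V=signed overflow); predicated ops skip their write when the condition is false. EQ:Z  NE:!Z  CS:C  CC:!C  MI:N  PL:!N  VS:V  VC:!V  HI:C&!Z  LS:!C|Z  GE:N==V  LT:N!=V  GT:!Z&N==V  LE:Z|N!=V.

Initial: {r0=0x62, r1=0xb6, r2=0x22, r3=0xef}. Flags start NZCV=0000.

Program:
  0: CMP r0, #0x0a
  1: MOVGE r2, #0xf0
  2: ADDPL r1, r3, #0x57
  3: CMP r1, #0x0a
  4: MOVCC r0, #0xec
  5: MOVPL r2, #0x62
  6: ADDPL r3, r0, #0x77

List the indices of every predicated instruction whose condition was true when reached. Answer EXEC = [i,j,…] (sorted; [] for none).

[0] flags=0010 → (cmp)
[1] flags=0010 GE?T → r2=0xf0
[2] flags=0010 PL?T → r1=0x46
[3] flags=0010 → (cmp)
[4] flags=0010 CC?F → skip
[5] flags=0010 PL?T → r2=0x62
[6] flags=0010 PL?T → r3=0xd9

EXEC = [1,2,5,6]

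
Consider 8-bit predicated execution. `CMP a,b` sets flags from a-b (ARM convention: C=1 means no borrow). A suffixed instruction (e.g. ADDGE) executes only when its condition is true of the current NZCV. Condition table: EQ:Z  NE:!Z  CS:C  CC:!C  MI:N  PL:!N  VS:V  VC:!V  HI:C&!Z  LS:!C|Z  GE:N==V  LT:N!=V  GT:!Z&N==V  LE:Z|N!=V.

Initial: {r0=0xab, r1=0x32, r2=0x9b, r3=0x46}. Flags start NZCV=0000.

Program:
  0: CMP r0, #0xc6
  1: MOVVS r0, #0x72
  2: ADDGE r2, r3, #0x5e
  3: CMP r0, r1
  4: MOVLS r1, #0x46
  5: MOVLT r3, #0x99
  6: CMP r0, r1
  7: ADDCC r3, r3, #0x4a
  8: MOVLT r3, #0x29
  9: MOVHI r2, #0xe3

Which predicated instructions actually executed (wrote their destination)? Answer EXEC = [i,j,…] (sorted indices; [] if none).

0: ✓ CMP  NZCV=1000
1: · MOVVS
2: · ADDGE
3: ✓ CMP  NZCV=0011
4: · MOVLS
5: ✓ MOVLT  r3←0x99
6: ✓ CMP  NZCV=0011
7: · ADDCC
8: ✓ MOVLT  r3←0x29
9: ✓ MOVHI  r2←0xe3

EXEC = [5,8,9]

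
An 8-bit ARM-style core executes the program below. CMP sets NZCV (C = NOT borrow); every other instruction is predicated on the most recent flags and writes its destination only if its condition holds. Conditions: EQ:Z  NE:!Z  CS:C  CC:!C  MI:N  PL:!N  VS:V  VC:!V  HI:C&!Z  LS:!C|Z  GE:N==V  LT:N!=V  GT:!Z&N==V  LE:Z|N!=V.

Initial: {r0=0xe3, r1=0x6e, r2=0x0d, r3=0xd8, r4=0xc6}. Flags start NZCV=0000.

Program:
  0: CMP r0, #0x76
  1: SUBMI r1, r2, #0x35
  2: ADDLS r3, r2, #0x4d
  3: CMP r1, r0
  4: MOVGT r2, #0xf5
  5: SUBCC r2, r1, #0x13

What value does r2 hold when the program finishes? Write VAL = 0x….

0: ✓ CMP  NZCV=0011
1: · SUBMI
2: · ADDLS
3: ✓ CMP  NZCV=1001
4: ✓ MOVGT  r2←0xf5
5: ✓ SUBCC  r2←0x5b

VAL = 0x5b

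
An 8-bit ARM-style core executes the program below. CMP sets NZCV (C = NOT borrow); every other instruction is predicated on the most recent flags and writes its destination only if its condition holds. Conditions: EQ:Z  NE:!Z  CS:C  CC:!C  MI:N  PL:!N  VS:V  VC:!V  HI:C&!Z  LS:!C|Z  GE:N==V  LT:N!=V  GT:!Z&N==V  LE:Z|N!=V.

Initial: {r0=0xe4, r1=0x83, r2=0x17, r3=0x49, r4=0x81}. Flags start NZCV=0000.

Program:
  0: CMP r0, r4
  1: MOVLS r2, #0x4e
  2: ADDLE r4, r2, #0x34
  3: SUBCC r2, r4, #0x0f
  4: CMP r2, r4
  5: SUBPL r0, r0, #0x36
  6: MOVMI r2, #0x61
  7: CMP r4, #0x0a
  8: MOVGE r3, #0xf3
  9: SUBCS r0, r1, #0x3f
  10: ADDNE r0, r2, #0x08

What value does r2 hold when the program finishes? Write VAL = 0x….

0: ✓ CMP  NZCV=0010
1: · MOVLS
2: · ADDLE
3: · SUBCC
4: ✓ CMP  NZCV=1001
5: · SUBPL
6: ✓ MOVMI  r2←0x61
7: ✓ CMP  NZCV=0011
8: · MOVGE
9: ✓ SUBCS  r0←0x44
10: ✓ ADDNE  r0←0x69

VAL = 0x61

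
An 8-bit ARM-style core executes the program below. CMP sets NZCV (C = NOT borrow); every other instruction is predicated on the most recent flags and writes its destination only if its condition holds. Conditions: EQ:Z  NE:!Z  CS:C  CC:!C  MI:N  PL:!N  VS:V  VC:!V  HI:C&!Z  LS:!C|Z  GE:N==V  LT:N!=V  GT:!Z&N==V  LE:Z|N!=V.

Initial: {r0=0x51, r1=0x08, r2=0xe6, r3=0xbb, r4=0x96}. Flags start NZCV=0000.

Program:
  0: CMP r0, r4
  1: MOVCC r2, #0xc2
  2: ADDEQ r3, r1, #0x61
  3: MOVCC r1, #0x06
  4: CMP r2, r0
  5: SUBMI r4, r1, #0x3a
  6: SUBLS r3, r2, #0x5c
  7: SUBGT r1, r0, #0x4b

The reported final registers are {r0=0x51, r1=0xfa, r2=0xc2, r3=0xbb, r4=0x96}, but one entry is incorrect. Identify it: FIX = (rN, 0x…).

0: ✓ CMP  NZCV=1001
1: ✓ MOVCC  r2←0xc2
2: · ADDEQ
3: ✓ MOVCC  r1←0x06
4: ✓ CMP  NZCV=0011
5: · SUBMI
6: · SUBLS
7: · SUBGT

FIX = (r1, 0x06)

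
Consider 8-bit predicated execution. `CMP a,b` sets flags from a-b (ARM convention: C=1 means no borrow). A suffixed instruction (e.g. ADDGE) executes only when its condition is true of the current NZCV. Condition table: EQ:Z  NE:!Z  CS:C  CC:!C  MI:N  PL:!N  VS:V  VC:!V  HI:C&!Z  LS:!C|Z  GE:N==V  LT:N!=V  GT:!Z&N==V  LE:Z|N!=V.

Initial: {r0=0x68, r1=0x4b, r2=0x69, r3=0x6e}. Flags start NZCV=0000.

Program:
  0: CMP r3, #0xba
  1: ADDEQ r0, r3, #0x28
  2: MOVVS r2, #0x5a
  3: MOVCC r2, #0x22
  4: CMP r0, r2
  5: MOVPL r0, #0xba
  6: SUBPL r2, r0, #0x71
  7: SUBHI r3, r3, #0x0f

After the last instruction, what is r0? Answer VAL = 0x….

VAL = 0xba

0: ✓ CMP  NZCV=1001
1: · ADDEQ
2: ✓ MOVVS  r2←0x5a
3: ✓ MOVCC  r2←0x22
4: ✓ CMP  NZCV=0010
5: ✓ MOVPL  r0←0xba
6: ✓ SUBPL  r2←0x49
7: ✓ SUBHI  r3←0x5f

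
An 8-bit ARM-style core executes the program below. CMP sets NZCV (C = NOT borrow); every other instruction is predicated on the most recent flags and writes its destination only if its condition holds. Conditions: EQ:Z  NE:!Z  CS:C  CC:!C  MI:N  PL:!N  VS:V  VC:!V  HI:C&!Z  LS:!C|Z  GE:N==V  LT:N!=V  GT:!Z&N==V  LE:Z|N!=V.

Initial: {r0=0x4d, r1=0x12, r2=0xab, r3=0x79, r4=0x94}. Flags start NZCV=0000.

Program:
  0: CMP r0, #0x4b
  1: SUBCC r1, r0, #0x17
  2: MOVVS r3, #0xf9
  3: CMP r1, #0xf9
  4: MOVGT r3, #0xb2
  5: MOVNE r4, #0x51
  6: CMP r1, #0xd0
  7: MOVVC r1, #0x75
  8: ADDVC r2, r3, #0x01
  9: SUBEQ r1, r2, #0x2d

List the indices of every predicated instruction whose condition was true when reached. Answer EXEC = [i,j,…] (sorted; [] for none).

EXEC = [4,5,7,8]

[0] flags=0010 → (cmp)
[1] flags=0010 CC?F → skip
[2] flags=0010 VS?F → skip
[3] flags=0000 → (cmp)
[4] flags=0000 GT?T → r3=0xb2
[5] flags=0000 NE?T → r4=0x51
[6] flags=0000 → (cmp)
[7] flags=0000 VC?T → r1=0x75
[8] flags=0000 VC?T → r2=0xb3
[9] flags=0000 EQ?F → skip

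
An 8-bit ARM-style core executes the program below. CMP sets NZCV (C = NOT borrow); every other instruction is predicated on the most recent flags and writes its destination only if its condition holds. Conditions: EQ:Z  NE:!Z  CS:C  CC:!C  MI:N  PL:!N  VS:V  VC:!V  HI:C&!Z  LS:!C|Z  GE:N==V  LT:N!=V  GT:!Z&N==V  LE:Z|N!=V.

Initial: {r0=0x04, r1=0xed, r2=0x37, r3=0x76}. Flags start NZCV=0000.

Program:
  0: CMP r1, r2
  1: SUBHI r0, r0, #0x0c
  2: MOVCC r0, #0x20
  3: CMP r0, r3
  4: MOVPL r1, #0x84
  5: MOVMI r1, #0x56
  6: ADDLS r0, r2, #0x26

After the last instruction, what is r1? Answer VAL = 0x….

[0] flags=1010 → (cmp)
[1] flags=1010 HI?T → r0=0xf8
[2] flags=1010 CC?F → skip
[3] flags=1010 → (cmp)
[4] flags=1010 PL?F → skip
[5] flags=1010 MI?T → r1=0x56
[6] flags=1010 LS?F → skip

VAL = 0x56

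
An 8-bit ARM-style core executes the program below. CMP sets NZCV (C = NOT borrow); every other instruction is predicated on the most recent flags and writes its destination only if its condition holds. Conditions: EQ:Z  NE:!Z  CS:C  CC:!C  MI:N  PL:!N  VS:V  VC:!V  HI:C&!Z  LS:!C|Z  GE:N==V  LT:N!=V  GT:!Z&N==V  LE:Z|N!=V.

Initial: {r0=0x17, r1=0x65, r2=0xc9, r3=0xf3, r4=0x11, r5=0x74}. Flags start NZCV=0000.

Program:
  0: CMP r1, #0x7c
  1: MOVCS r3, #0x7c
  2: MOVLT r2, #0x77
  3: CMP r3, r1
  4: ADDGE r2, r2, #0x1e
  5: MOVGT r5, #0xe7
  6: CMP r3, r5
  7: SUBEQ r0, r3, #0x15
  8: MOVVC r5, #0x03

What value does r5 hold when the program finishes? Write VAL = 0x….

VAL = 0x74

0: ✓ CMP  NZCV=1000
1: · MOVCS
2: ✓ MOVLT  r2←0x77
3: ✓ CMP  NZCV=1010
4: · ADDGE
5: · MOVGT
6: ✓ CMP  NZCV=0011
7: · SUBEQ
8: · MOVVC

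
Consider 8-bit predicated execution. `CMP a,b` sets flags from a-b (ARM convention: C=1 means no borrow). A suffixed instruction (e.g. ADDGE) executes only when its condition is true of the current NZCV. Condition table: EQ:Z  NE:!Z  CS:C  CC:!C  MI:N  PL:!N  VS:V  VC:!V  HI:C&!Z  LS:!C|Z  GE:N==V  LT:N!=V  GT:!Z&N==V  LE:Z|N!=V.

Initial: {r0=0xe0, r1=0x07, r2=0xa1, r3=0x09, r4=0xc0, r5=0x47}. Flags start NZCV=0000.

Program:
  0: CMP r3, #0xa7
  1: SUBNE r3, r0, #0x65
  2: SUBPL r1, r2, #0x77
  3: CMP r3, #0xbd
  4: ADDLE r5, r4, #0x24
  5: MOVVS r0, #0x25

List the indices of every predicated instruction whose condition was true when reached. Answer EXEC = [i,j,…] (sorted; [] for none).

[0] flags=0000 → (cmp)
[1] flags=0000 NE?T → r3=0x7b
[2] flags=0000 PL?T → r1=0x2a
[3] flags=1001 → (cmp)
[4] flags=1001 LE?F → skip
[5] flags=1001 VS?T → r0=0x25

EXEC = [1,2,5]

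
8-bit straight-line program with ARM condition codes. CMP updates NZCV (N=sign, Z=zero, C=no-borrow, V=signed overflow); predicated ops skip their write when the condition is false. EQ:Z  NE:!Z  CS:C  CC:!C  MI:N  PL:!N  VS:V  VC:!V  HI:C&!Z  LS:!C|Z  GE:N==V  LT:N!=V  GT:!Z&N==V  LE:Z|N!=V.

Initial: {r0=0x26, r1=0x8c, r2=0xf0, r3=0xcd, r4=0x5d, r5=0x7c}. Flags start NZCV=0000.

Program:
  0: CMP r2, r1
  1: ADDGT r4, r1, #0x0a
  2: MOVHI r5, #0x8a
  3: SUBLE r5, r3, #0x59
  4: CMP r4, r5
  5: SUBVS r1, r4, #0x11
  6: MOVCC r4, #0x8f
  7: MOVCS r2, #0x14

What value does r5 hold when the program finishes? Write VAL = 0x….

VAL = 0x8a

0: ✓ CMP  NZCV=0010
1: ✓ ADDGT  r4←0x96
2: ✓ MOVHI  r5←0x8a
3: · SUBLE
4: ✓ CMP  NZCV=0010
5: · SUBVS
6: · MOVCC
7: ✓ MOVCS  r2←0x14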